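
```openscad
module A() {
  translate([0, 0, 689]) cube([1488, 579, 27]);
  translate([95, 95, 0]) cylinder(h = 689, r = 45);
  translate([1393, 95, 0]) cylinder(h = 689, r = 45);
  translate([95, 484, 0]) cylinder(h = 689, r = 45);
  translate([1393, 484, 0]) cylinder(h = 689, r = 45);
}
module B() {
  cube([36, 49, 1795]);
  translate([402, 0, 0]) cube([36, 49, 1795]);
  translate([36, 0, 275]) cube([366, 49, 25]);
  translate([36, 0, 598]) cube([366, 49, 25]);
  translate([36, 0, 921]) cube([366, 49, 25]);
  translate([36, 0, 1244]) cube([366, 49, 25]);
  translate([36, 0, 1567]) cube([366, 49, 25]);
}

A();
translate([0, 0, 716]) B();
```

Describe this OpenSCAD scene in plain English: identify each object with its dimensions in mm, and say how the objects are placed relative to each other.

A is a table: top 1488 mm (x) × 579 mm (y), 27 mm thick, upper face at z = 716 mm, on four round legs of 90 mm diameter, each leg's bounding box inset 50 mm from the nearest pair of top edges, running from z = 0 to the bottom of the top.

B is a wooden ladder with two side rails of 36×49 mm section and 1795 mm height, set 438 mm apart overall. Between them run 5 rectangular rungs (49 mm deep, 25 mm thick), front faces flush with the rails' −y face. The bottom of the first rung is 275 mm above the floor and each subsequent rung is 323 mm higher than the one below.

The ladder is on top of the table.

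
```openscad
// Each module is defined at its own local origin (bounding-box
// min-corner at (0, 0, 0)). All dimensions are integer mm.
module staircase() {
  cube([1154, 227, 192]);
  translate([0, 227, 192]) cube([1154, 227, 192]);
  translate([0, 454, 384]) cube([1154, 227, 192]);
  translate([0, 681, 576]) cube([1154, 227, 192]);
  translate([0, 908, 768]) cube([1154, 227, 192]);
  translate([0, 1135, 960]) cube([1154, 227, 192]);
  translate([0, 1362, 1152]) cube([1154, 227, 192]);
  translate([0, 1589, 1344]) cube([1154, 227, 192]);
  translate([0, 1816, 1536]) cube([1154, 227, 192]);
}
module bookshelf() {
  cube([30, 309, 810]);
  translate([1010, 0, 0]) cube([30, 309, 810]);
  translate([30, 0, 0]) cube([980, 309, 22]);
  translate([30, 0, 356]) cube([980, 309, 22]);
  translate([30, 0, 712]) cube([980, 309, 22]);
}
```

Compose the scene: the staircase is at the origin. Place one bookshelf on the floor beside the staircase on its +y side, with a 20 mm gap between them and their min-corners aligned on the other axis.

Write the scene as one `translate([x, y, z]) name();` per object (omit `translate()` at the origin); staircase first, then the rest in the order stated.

staircase();
translate([0, 2063, 0]) bookshelf();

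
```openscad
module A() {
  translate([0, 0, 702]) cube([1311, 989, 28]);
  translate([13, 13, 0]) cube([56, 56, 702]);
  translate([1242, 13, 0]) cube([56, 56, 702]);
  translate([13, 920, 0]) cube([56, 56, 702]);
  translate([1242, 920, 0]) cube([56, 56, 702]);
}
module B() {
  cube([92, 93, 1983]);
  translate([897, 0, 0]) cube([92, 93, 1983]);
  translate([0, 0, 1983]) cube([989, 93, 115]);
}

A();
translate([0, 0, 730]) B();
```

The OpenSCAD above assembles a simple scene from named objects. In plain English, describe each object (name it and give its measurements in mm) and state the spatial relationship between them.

A is a table: top 1311 mm (x) × 989 mm (y), 28 mm thick, upper face at z = 730 mm, on four 56×56 mm square legs, each inset 13 mm from the nearest pair of top edges, running from z = 0 to the bottom of the top.

B is a door frame. The clear opening is 805 mm wide and 1983 mm high. Two 92 mm wide jambs, 93 mm deep, stand either side of the opening from the floor to the top of the opening. A 115 mm thick head sits across the top of both jambs, spanning the full outside width of the frame.

The door frame is on top of the table.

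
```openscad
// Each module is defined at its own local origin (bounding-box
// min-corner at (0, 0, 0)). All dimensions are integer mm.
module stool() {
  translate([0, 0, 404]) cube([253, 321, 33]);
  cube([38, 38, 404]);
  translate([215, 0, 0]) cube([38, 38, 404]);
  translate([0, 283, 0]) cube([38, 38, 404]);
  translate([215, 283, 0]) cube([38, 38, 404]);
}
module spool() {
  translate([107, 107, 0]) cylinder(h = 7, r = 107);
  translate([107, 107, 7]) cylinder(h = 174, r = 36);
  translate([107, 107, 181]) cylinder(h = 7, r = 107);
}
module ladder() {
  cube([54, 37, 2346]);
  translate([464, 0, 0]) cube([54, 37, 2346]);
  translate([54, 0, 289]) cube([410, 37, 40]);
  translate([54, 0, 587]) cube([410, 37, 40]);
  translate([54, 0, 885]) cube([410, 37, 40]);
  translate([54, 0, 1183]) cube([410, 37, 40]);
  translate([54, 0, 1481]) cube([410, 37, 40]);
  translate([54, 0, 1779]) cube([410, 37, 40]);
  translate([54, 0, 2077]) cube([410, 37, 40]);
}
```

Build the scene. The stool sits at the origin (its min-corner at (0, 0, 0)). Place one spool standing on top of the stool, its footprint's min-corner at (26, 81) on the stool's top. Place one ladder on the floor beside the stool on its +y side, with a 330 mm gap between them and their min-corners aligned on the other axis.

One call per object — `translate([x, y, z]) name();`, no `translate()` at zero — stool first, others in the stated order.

stool();
translate([26, 81, 437]) spool();
translate([0, 651, 0]) ladder();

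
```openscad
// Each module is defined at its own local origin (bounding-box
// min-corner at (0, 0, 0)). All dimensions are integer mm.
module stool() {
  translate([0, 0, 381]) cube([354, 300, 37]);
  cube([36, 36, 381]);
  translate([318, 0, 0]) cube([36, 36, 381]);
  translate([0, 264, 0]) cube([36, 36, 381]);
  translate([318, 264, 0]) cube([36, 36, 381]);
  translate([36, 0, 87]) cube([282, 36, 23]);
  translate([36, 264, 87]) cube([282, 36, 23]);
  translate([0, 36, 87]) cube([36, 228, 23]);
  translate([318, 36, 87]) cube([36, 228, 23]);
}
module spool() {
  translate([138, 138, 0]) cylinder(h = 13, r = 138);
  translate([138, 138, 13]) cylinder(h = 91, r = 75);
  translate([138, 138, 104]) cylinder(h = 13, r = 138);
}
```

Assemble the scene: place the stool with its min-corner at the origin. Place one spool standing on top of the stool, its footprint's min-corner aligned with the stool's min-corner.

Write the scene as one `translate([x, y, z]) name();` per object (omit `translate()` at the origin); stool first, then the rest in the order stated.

stool();
translate([0, 0, 418]) spool();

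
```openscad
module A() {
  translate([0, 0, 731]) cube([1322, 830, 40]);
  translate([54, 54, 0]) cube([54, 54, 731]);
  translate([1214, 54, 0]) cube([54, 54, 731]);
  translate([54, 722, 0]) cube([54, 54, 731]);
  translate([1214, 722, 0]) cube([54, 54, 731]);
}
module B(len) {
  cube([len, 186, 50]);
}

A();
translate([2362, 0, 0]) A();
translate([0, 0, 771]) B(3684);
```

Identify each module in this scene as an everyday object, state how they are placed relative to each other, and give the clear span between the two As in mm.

A is a table. B is a beam. A beam spans the tops of two tables. The clear span between the two tables is 1040 mm.

Second table starts at x = 2362; first ends at x = 1322; clear span = 2362 − 1322 = 1040 mm.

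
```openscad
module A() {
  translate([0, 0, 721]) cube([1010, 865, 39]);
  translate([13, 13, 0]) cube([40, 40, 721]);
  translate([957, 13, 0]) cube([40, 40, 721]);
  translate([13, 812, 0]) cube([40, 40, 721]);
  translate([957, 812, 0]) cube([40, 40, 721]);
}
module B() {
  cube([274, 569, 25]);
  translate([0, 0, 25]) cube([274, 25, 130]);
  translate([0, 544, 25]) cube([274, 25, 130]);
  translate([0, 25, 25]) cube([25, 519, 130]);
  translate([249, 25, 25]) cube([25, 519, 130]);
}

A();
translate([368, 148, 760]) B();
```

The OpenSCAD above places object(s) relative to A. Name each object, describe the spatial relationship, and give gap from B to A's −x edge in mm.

The open box's min-x is at 368; the table's min-x is 0; gap = 368 mm.

A is a table. B is an open box. The open box is on top of the table, centred. The gap from the open box to the table's −x edge is 368 mm.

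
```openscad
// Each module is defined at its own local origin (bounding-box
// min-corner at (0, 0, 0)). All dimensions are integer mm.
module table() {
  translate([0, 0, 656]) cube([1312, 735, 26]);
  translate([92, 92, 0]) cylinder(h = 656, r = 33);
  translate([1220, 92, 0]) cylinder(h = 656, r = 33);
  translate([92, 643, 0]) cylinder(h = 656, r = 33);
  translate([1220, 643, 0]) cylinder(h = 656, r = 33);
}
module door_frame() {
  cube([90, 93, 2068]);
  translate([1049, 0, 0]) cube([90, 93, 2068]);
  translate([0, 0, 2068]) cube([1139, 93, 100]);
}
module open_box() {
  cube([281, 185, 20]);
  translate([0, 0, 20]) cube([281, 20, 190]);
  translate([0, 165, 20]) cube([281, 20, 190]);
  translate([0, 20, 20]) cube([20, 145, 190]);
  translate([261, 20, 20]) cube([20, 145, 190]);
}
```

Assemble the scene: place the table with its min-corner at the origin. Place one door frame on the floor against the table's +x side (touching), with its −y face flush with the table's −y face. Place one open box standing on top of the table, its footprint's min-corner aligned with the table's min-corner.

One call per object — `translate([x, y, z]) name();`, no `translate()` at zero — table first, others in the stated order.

table();
translate([1312, 0, 0]) door_frame();
translate([0, 0, 682]) open_box();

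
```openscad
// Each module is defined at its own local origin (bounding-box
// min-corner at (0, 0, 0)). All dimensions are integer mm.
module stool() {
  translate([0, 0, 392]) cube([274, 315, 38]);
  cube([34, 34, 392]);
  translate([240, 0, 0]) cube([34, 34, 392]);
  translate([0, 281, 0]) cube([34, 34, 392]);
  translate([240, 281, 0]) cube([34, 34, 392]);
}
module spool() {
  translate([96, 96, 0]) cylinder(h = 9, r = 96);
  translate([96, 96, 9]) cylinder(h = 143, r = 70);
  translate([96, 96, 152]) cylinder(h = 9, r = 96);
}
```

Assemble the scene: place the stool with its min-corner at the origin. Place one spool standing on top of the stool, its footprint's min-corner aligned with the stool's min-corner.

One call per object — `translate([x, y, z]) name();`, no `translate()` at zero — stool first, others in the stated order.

stool();
translate([0, 0, 430]) spool();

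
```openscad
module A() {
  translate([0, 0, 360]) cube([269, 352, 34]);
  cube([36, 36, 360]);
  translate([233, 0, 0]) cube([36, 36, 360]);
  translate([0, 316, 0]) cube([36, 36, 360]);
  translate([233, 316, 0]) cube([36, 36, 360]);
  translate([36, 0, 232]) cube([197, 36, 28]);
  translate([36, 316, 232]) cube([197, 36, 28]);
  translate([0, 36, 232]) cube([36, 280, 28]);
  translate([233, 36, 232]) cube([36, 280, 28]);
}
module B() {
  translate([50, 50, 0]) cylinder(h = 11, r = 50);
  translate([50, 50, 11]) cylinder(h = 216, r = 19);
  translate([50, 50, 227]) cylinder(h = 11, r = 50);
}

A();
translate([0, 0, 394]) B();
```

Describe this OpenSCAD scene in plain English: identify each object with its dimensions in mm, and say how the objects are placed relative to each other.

A is a four-legged stool. The seat is 269×352 mm, 34 mm thick, top at z = 394 mm. It stands on four square legs, each 36×36 mm in cross-section, from z = 0 to the seat underside, each flush with a corner of the seat. Four stretchers, 36 mm wide and 28 mm tall, connect adjacent legs with their undersides at z = 232 mm, each running between the inner faces of the legs it joins and aligned with the legs' outer faces on the other axis.

B is a spool: two coaxial disc flanges of radius 50 mm and thickness 11 mm, joined by a core cylinder of radius 19 mm and height 216 mm. The lower flange rests on z = 0 and the three cylinders share a vertical axis.

The spool is on top of the stool.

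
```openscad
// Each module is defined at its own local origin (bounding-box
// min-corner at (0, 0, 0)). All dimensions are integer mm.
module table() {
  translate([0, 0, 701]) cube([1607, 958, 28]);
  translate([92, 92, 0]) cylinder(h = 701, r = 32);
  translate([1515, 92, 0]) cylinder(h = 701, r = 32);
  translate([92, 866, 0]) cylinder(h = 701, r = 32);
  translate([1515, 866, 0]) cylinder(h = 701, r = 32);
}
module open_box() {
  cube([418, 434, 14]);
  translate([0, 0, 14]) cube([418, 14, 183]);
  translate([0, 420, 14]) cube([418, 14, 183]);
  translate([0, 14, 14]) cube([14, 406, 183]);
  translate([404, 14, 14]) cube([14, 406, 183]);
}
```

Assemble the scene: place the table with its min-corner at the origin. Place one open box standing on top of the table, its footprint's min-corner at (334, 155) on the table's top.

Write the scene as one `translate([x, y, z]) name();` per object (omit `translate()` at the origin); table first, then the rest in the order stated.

table();
translate([334, 155, 729]) open_box();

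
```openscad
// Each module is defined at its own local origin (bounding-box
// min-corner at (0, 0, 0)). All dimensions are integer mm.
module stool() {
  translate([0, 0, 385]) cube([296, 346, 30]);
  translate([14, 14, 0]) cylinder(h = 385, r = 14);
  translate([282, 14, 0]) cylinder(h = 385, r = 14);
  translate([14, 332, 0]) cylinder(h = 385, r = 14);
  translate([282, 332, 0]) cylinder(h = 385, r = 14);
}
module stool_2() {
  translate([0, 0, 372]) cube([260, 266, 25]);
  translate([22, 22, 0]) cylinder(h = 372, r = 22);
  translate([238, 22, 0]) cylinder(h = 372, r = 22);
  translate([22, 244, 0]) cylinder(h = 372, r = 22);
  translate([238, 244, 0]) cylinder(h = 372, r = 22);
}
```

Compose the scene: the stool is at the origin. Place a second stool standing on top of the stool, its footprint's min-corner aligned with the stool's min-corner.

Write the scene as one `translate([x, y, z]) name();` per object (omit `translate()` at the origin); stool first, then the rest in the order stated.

stool();
translate([0, 0, 415]) stool_2();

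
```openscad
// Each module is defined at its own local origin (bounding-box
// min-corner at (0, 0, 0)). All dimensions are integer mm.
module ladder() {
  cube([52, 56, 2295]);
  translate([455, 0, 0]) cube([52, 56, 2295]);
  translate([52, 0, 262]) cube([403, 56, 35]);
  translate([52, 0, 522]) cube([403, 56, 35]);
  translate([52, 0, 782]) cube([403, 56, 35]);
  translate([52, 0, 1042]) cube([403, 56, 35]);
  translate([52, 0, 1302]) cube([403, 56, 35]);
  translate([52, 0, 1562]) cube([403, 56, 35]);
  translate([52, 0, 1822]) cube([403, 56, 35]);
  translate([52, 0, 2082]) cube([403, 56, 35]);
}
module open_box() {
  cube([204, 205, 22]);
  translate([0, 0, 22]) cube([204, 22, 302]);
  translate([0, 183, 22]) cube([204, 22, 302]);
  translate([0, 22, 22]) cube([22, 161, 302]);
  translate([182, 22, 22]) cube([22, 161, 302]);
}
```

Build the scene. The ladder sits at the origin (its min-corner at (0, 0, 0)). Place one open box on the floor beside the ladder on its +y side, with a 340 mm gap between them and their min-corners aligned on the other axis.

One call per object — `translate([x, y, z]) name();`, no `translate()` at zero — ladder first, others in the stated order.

ladder();
translate([0, 396, 0]) open_box();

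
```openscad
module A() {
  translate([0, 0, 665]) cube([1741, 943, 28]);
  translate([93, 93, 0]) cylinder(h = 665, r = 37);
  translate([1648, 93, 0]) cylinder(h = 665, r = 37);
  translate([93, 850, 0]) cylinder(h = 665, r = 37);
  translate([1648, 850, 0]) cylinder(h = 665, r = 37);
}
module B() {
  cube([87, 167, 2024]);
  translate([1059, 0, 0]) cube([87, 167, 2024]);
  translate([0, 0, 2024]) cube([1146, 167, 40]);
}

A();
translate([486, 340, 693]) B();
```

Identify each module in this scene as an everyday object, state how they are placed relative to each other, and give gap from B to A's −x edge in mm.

A is a table. B is a door frame. The door frame is on top of the table. The gap from the door frame to the table's −x edge is 486 mm.

The door frame's min-x is at 486; the table's min-x is 0; gap = 486 mm.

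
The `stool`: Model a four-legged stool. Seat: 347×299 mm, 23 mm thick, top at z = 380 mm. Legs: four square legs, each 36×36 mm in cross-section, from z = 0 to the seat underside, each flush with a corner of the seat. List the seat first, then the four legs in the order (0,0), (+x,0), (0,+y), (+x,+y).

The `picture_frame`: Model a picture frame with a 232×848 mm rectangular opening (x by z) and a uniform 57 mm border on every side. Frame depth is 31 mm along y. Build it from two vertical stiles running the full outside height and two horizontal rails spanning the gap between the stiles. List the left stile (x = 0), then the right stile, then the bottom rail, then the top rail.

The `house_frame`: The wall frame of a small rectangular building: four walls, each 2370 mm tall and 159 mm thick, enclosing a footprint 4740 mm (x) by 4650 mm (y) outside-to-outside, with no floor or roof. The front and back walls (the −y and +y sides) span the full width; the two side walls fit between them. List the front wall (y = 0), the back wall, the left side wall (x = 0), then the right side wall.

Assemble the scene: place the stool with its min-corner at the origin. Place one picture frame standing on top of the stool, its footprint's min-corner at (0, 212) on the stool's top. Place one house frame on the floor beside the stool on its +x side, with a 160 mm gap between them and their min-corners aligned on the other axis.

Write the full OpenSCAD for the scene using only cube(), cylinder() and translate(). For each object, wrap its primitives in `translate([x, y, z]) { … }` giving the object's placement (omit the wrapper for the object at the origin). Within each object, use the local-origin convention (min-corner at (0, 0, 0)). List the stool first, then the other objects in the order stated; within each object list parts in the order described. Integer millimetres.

translate([0, 0, 357]) cube([347, 299, 23]);
cube([36, 36, 357]);
translate([311, 0, 0]) cube([36, 36, 357]);
translate([0, 263, 0]) cube([36, 36, 357]);
translate([311, 263, 0]) cube([36, 36, 357]);
translate([0, 212, 380]) {
  cube([57, 31, 962]);
  translate([289, 0, 0]) cube([57, 31, 962]);
  translate([57, 0, 0]) cube([232, 31, 57]);
  translate([57, 0, 905]) cube([232, 31, 57]);
}
translate([507, 0, 0]) {
  cube([4740, 159, 2370]);
  translate([0, 4491, 0]) cube([4740, 159, 2370]);
  translate([0, 159, 0]) cube([159, 4332, 2370]);
  translate([4581, 159, 0]) cube([159, 4332, 2370]);
}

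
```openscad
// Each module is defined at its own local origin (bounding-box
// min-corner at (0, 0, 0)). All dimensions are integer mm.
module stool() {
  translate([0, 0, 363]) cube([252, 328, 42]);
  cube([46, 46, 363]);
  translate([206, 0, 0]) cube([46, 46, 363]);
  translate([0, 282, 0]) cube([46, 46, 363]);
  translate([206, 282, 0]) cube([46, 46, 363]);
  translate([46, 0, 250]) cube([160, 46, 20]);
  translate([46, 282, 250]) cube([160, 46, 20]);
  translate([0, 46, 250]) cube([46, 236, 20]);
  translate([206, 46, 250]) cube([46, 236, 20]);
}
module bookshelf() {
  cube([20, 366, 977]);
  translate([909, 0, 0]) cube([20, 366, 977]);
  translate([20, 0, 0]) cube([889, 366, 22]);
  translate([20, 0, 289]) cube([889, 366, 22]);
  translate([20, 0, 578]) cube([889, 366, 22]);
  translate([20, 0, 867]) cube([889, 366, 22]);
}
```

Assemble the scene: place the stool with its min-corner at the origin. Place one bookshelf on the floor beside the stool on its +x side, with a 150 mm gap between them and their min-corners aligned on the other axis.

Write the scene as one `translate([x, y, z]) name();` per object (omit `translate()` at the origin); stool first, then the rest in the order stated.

stool();
translate([402, 0, 0]) bookshelf();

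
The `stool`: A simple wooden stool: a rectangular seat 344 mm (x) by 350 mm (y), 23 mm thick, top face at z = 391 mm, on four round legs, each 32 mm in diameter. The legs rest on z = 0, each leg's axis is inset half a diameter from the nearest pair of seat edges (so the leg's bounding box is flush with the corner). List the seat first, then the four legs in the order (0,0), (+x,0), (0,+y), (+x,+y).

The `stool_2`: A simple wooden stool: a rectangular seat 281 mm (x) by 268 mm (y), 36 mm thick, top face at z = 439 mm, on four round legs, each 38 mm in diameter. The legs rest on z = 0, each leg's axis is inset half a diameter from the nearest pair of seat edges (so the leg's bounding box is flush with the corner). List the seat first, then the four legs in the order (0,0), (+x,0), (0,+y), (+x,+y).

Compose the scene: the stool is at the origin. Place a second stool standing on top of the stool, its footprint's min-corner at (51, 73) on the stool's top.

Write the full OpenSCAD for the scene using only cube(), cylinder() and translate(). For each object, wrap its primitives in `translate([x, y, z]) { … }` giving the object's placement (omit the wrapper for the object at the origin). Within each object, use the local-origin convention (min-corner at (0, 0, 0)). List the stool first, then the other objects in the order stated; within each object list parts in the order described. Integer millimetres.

translate([0, 0, 368]) cube([344, 350, 23]);
translate([16, 16, 0]) cylinder(h = 368, r = 16);
translate([328, 16, 0]) cylinder(h = 368, r = 16);
translate([16, 334, 0]) cylinder(h = 368, r = 16);
translate([328, 334, 0]) cylinder(h = 368, r = 16);
translate([51, 73, 391]) {
  translate([0, 0, 403]) cube([281, 268, 36]);
  translate([19, 19, 0]) cylinder(h = 403, r = 19);
  translate([262, 19, 0]) cylinder(h = 403, r = 19);
  translate([19, 249, 0]) cylinder(h = 403, r = 19);
  translate([262, 249, 0]) cylinder(h = 403, r = 19);
}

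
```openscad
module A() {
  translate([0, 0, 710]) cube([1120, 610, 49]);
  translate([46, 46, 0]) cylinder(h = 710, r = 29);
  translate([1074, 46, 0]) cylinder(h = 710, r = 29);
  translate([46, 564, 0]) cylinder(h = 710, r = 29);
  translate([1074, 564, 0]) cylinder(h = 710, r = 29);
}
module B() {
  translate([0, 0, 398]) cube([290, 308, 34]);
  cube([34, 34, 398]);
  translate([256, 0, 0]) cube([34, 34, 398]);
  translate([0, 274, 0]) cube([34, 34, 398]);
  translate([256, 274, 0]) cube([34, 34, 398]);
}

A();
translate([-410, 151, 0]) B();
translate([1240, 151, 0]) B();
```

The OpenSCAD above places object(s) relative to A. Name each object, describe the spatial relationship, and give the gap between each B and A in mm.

A is a table. B is a stool. Two stools sit around the table at the −x, +x sides. The gap between each stool and the table is 120 mm.

Each stool's nearest face is 120 mm from the table's bounding box.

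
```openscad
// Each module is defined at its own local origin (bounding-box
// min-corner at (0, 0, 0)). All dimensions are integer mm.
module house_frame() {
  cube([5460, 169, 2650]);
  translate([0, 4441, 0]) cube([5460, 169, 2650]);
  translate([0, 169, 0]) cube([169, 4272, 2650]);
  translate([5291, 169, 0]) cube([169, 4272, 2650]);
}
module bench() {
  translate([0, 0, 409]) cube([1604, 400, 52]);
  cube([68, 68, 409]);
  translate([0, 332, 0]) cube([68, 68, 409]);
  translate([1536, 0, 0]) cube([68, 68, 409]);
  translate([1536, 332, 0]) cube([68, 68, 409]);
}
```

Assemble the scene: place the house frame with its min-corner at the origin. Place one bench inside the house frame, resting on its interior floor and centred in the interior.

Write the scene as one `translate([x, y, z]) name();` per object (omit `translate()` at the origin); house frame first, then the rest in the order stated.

house_frame();
translate([1928, 2105, 0]) bench();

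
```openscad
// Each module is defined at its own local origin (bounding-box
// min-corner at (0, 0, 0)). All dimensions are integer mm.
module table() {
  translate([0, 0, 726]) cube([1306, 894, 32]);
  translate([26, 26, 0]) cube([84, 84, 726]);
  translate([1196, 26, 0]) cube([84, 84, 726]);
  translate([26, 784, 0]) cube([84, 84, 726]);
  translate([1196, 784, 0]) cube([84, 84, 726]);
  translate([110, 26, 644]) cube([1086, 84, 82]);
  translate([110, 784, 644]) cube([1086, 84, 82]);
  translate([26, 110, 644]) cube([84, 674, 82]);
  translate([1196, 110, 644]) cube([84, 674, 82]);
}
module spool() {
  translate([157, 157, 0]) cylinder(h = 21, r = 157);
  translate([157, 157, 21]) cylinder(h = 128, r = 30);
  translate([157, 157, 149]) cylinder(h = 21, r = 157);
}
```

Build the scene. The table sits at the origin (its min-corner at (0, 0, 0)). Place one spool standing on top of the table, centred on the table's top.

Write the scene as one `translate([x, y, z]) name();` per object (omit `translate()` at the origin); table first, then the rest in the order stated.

table();
translate([496, 290, 758]) spool();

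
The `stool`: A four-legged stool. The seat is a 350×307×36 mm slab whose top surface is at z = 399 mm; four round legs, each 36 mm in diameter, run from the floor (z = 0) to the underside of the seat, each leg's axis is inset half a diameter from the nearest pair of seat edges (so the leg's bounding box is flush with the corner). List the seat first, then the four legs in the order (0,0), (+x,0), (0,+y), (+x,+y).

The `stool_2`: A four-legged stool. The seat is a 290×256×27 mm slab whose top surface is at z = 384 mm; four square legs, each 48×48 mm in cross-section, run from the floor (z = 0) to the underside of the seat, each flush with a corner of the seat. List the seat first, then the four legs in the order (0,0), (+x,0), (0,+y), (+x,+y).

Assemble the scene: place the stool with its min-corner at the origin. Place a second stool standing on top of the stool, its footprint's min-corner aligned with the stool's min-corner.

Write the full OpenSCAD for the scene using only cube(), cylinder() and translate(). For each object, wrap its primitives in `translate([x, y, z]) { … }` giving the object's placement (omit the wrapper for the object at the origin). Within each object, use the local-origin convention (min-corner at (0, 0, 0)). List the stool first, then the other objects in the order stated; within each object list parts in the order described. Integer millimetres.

translate([0, 0, 363]) cube([350, 307, 36]);
translate([18, 18, 0]) cylinder(h = 363, r = 18);
translate([332, 18, 0]) cylinder(h = 363, r = 18);
translate([18, 289, 0]) cylinder(h = 363, r = 18);
translate([332, 289, 0]) cylinder(h = 363, r = 18);
translate([0, 0, 399]) {
  translate([0, 0, 357]) cube([290, 256, 27]);
  cube([48, 48, 357]);
  translate([242, 0, 0]) cube([48, 48, 357]);
  translate([0, 208, 0]) cube([48, 48, 357]);
  translate([242, 208, 0]) cube([48, 48, 357]);
}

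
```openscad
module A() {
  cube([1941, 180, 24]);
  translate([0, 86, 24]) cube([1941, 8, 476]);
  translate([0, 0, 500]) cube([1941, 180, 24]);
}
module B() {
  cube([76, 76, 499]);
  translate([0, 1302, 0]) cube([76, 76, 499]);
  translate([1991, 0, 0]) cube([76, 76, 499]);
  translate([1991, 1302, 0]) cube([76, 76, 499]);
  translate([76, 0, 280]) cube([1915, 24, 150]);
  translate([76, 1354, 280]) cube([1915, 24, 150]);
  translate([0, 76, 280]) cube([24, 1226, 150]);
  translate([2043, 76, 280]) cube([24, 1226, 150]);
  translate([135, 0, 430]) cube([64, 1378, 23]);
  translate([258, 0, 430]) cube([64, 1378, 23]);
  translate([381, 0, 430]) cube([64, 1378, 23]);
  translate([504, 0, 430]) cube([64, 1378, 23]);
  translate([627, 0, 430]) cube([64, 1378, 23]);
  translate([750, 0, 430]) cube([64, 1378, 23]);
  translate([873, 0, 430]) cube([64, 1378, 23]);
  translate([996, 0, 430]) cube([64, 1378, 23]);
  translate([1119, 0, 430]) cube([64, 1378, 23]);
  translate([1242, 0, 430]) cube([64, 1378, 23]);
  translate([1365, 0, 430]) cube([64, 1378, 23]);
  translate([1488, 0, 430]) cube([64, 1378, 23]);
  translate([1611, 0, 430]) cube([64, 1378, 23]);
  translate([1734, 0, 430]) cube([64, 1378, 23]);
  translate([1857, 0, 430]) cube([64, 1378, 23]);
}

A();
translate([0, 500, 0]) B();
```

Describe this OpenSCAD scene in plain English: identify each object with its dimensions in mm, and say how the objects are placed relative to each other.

A is an I-beam lying along x, 1941 mm long. Overall section height 524 mm. Two flanges 180 mm wide (y) and 24 mm thick, one on the floor and one at the top; a web 8 mm thick runs between them, centred on the flange width.

B is a bed frame 2067 mm long (x) by 1378 mm wide (y). Four 76×76 mm corner posts, 499 mm tall, at the corners of the footprint. Four rails of 24 mm thickness and 150 mm height run between adjacent posts with their undersides at z = 280 mm, their outer faces flush with the outside of the frame (the two x-running rails run between the posts' inner faces; the two y-running rails run between the posts' inner faces). 15 slats, each 64 mm wide (x) and 23 mm thick, lie across the top of the two x-running rails, running the full 1378 mm width of the frame in y; the slats are evenly spaced along x between the inner faces of the end posts with equal gaps (rounded down to the nearest mm) at the −x end and between each pair — any rounding remainder accumulates at the +x end.

The bed frame is on the floor beside the I-beam on its +y side.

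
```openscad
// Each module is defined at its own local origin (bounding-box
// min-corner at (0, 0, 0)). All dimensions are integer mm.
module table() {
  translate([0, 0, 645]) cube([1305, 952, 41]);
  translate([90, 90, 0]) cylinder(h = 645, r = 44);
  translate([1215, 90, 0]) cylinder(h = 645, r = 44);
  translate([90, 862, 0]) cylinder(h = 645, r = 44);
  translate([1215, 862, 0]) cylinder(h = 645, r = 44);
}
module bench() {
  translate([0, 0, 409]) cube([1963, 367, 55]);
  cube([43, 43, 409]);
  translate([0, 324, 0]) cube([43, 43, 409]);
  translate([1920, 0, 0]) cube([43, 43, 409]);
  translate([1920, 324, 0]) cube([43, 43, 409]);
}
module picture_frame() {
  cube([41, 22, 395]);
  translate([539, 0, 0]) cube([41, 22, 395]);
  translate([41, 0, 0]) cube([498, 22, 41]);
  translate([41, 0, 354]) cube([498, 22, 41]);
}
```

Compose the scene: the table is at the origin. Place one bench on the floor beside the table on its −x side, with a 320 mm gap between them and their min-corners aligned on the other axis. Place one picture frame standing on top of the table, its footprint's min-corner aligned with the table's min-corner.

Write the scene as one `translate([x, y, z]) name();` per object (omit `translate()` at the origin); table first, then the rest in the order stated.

table();
translate([-2283, 0, 0]) bench();
translate([0, 0, 686]) picture_frame();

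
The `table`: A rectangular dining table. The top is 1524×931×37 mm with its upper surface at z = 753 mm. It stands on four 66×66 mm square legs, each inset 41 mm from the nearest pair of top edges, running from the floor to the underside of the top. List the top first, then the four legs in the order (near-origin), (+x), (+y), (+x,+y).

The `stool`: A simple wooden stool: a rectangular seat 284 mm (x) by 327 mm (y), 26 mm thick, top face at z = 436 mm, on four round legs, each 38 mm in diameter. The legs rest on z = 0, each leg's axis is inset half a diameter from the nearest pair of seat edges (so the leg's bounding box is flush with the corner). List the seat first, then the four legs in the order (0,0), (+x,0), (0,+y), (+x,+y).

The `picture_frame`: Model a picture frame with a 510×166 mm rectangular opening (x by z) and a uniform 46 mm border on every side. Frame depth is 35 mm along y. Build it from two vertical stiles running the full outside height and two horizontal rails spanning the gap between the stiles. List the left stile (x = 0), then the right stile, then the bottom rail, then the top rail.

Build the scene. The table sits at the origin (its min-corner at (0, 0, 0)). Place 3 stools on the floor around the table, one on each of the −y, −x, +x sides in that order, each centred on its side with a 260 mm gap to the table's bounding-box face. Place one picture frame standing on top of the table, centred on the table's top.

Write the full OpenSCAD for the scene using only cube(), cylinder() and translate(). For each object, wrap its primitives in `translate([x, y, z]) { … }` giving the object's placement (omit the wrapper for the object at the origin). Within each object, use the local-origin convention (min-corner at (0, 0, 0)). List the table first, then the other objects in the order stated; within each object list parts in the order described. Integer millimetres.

translate([0, 0, 716]) cube([1524, 931, 37]);
translate([41, 41, 0]) cube([66, 66, 716]);
translate([1417, 41, 0]) cube([66, 66, 716]);
translate([41, 824, 0]) cube([66, 66, 716]);
translate([1417, 824, 0]) cube([66, 66, 716]);
translate([620, -587, 0]) {
  translate([0, 0, 410]) cube([284, 327, 26]);
  translate([19, 19, 0]) cylinder(h = 410, r = 19);
  translate([265, 19, 0]) cylinder(h = 410, r = 19);
  translate([19, 308, 0]) cylinder(h = 410, r = 19);
  translate([265, 308, 0]) cylinder(h = 410, r = 19);
}
translate([-544, 302, 0]) {
  translate([0, 0, 410]) cube([284, 327, 26]);
  translate([19, 19, 0]) cylinder(h = 410, r = 19);
  translate([265, 19, 0]) cylinder(h = 410, r = 19);
  translate([19, 308, 0]) cylinder(h = 410, r = 19);
  translate([265, 308, 0]) cylinder(h = 410, r = 19);
}
translate([1784, 302, 0]) {
  translate([0, 0, 410]) cube([284, 327, 26]);
  translate([19, 19, 0]) cylinder(h = 410, r = 19);
  translate([265, 19, 0]) cylinder(h = 410, r = 19);
  translate([19, 308, 0]) cylinder(h = 410, r = 19);
  translate([265, 308, 0]) cylinder(h = 410, r = 19);
}
translate([461, 448, 753]) {
  cube([46, 35, 258]);
  translate([556, 0, 0]) cube([46, 35, 258]);
  translate([46, 0, 0]) cube([510, 35, 46]);
  translate([46, 0, 212]) cube([510, 35, 46]);
}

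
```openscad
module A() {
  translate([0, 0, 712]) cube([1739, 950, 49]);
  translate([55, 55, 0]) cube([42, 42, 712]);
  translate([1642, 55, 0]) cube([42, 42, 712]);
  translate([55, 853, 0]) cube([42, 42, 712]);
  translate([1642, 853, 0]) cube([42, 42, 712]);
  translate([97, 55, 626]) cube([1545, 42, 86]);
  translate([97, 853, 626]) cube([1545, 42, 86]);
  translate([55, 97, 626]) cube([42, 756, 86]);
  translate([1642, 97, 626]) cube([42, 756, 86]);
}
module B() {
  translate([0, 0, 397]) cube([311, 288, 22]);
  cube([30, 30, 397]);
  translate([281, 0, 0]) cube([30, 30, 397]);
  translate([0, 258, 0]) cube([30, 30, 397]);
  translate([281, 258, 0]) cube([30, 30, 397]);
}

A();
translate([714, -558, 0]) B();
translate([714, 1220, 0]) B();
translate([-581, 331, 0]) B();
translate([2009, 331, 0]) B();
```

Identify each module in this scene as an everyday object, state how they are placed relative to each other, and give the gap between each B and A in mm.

Each stool's nearest face is 270 mm from the table's bounding box.

A is a table. B is a stool. Four stools sit around the table at the −y, +y, −x, +x sides. The gap between each stool and the table is 270 mm.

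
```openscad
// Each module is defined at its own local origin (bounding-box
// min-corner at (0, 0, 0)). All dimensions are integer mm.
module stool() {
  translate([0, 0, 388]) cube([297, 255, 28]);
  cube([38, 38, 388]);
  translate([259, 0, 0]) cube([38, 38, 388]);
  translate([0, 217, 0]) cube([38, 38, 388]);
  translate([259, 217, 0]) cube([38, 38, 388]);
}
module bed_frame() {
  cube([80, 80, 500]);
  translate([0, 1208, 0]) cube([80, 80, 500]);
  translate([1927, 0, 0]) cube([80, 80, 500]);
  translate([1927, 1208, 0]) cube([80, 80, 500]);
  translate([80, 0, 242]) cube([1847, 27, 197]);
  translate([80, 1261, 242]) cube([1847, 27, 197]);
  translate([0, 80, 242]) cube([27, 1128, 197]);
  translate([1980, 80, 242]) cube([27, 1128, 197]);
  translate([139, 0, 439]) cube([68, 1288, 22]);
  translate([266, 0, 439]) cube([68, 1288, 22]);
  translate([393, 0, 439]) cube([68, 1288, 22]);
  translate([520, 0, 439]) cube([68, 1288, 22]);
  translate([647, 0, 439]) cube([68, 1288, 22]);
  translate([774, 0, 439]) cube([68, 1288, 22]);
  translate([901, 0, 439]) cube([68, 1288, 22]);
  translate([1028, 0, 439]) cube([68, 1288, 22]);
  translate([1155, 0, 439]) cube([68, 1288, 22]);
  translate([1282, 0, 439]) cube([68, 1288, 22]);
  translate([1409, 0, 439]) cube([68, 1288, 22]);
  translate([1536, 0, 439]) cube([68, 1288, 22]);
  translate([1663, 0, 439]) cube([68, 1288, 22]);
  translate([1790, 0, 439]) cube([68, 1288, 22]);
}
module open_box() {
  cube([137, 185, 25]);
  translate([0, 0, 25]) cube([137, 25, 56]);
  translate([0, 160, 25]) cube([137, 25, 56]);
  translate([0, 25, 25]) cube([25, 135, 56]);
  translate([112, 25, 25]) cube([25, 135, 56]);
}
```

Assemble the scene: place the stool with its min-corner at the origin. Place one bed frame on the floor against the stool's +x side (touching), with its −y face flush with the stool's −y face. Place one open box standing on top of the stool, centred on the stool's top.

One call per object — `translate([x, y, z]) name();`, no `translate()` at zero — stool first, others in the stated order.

stool();
translate([297, 0, 0]) bed_frame();
translate([80, 35, 416]) open_box();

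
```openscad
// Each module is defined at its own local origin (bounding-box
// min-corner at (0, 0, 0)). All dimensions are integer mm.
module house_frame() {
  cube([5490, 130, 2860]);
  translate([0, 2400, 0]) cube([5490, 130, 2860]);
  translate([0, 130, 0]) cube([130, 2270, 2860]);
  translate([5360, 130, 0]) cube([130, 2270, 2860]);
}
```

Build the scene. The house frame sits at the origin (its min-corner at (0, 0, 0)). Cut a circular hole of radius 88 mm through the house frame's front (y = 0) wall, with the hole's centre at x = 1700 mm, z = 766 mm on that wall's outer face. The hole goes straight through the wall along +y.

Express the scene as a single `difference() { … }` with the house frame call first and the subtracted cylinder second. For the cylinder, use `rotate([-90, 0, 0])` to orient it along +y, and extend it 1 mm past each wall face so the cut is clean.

difference() {
  house_frame();
  translate([1700, -1, 766]) rotate([-90, 0, 0]) cylinder(h = 132, r = 88);
}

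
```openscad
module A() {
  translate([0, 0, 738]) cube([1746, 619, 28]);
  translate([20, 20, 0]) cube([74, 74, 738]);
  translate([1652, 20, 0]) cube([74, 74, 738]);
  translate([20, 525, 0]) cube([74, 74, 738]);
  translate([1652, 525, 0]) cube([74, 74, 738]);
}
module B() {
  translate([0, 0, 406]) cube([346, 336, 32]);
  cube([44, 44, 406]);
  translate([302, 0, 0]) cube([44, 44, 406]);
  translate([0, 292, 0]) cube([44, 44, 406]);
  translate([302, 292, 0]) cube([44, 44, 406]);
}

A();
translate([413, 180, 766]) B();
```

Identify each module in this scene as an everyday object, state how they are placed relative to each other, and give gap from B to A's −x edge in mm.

The stool's min-x is at 413; the table's min-x is 0; gap = 413 mm.

A is a table. B is a stool. The stool is on top of the table. The gap from the stool to the table's −x edge is 413 mm.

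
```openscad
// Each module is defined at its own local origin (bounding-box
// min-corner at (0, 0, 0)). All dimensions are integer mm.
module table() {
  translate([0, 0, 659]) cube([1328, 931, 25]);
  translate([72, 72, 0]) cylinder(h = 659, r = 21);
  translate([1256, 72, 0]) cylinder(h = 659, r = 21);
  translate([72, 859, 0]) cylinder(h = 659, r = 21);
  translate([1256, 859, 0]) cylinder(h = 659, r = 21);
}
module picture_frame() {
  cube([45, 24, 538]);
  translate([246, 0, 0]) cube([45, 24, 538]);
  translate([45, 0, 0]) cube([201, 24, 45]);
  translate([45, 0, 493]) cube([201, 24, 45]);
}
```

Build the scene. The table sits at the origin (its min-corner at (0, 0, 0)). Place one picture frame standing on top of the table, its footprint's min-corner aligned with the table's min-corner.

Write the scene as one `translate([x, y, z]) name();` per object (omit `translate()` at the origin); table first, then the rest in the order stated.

table();
translate([0, 0, 684]) picture_frame();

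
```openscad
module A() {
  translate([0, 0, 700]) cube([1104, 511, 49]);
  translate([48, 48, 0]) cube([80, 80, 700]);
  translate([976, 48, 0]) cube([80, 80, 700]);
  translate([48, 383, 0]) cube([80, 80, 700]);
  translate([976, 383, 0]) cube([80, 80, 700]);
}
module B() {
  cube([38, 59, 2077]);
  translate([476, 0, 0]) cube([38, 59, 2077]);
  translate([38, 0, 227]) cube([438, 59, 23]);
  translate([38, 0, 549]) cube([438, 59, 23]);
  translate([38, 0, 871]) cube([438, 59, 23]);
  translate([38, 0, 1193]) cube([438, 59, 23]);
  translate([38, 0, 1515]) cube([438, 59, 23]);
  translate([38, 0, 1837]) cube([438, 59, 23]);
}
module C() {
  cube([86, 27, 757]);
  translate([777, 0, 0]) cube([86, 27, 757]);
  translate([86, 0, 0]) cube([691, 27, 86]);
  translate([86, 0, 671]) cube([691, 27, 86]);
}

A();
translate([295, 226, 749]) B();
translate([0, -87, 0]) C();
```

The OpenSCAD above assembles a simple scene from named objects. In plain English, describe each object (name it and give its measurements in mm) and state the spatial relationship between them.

A is a rectangular dining table. The top is 1104×511×49 mm with its upper surface at z = 749 mm. It stands on four 80×80 mm square legs, each inset 48 mm from the nearest pair of top edges, running from the floor to the underside of the top.

B is a wooden ladder with two side rails of 38×59 mm section and 2077 mm height, set 514 mm apart overall. Between them run 6 rectangular rungs (59 mm deep, 23 mm thick), front faces flush with the rails' −y face. The bottom of the first rung is 227 mm above the floor and each subsequent rung is 322 mm higher than the one below.

C is a picture frame with a 691×585 mm rectangular opening (x by z) and a uniform 86 mm border on every side. Frame depth is 27 mm along y. It is built from two vertical stiles running the full outside height and two horizontal rails spanning the gap between the stiles.

The ladder is on top of the table, centred. The picture frame is on the floor beside the table on its −y side.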